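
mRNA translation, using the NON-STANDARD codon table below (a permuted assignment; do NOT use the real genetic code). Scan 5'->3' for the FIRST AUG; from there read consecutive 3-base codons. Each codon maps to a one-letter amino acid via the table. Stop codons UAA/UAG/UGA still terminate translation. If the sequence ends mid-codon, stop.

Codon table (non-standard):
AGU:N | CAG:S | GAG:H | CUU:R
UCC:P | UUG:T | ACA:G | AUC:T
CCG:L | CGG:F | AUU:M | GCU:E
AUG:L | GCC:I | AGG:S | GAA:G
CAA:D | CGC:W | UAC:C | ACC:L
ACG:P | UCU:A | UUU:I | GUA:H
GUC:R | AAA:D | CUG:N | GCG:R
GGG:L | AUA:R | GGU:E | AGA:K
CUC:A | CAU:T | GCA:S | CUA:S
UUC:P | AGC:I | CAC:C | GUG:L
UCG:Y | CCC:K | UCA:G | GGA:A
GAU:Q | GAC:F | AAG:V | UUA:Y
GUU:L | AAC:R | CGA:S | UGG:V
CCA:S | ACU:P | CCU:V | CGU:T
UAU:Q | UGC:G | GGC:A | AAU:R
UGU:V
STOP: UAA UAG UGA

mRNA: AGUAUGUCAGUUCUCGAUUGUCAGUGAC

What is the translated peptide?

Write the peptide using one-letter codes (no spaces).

Answer: LGLAQVS

Derivation:
start AUG at pos 3
pos 3: AUG -> L; peptide=L
pos 6: UCA -> G; peptide=LG
pos 9: GUU -> L; peptide=LGL
pos 12: CUC -> A; peptide=LGLA
pos 15: GAU -> Q; peptide=LGLAQ
pos 18: UGU -> V; peptide=LGLAQV
pos 21: CAG -> S; peptide=LGLAQVS
pos 24: UGA -> STOP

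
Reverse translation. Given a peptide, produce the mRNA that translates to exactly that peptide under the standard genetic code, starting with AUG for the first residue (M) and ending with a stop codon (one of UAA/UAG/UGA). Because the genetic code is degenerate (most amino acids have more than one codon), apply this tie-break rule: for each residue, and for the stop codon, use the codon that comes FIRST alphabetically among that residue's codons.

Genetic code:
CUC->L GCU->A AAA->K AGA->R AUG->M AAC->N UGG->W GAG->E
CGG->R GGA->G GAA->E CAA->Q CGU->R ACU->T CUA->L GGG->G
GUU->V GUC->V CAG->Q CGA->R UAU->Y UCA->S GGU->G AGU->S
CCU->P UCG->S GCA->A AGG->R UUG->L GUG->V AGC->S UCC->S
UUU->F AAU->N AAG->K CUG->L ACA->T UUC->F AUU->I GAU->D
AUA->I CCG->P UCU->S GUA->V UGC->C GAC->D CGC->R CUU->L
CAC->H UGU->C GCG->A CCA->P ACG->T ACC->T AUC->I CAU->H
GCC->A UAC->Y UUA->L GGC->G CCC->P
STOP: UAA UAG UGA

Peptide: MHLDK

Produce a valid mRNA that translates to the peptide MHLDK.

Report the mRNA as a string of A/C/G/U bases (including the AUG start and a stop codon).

residue 1: M -> AUG (start codon)
residue 2: H codons sorted = CAC,CAU -> pick first = CAC
residue 3: L codons sorted = CUA,CUC,CUG,CUU,UUA,UUG -> pick first = CUA
residue 4: D codons sorted = GAC,GAU -> pick first = GAC
residue 5: K codons sorted = AAA,AAG -> pick first = AAA
terminator: stop codons sorted = UAA,UAG,UGA -> pick first = UAA

Answer: mRNA: AUGCACCUAGACAAAUAA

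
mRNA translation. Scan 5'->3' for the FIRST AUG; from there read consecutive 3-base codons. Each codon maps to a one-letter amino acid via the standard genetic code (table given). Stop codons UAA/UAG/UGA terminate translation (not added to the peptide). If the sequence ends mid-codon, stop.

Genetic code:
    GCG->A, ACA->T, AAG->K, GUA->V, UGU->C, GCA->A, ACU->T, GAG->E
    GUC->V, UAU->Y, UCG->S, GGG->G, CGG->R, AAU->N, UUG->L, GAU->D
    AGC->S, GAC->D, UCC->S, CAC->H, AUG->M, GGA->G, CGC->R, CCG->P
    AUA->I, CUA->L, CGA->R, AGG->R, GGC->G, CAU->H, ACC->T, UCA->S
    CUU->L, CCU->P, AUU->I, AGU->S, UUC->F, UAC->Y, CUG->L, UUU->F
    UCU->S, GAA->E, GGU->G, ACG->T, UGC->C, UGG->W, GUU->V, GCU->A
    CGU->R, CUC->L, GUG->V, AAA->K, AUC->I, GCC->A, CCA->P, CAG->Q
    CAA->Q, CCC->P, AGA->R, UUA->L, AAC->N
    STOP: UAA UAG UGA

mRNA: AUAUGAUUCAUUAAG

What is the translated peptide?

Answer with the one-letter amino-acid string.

start AUG at pos 2
pos 2: AUG -> M; peptide=M
pos 5: AUU -> I; peptide=MI
pos 8: CAU -> H; peptide=MIH
pos 11: UAA -> STOP

Answer: MIH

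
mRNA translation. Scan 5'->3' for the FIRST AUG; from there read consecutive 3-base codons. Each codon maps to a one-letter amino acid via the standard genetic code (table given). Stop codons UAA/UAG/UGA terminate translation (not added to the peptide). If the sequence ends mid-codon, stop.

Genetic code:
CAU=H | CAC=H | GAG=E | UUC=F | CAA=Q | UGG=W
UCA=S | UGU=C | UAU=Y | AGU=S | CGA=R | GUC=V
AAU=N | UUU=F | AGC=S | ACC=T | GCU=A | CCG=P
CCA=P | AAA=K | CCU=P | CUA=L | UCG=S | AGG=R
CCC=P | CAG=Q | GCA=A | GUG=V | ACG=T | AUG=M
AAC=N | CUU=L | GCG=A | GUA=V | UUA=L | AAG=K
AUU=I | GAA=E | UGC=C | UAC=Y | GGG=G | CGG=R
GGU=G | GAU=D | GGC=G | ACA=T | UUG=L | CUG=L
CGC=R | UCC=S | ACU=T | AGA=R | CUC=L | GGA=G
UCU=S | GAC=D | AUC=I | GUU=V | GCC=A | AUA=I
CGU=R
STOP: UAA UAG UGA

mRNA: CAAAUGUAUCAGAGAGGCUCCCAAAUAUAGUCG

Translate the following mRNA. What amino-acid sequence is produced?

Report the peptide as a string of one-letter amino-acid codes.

start AUG at pos 3
pos 3: AUG -> M; peptide=M
pos 6: UAU -> Y; peptide=MY
pos 9: CAG -> Q; peptide=MYQ
pos 12: AGA -> R; peptide=MYQR
pos 15: GGC -> G; peptide=MYQRG
pos 18: UCC -> S; peptide=MYQRGS
pos 21: CAA -> Q; peptide=MYQRGSQ
pos 24: AUA -> I; peptide=MYQRGSQI
pos 27: UAG -> STOP

Answer: MYQRGSQI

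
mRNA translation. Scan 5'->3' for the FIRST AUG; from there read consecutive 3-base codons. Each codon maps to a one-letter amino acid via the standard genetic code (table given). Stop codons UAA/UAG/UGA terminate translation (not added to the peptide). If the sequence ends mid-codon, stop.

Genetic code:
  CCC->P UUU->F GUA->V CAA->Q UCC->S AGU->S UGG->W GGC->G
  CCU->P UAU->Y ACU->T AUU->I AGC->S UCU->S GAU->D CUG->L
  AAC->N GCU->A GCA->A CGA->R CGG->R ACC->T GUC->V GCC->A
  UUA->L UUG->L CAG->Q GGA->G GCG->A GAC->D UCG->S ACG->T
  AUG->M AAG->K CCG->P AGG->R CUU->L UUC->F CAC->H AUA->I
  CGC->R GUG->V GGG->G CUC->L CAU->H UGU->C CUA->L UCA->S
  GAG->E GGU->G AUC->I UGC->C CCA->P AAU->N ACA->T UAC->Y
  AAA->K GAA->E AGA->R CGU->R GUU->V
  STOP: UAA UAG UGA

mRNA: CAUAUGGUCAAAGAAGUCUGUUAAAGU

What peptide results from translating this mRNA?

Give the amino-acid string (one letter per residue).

Answer: MVKEVC

Derivation:
start AUG at pos 3
pos 3: AUG -> M; peptide=M
pos 6: GUC -> V; peptide=MV
pos 9: AAA -> K; peptide=MVK
pos 12: GAA -> E; peptide=MVKE
pos 15: GUC -> V; peptide=MVKEV
pos 18: UGU -> C; peptide=MVKEVC
pos 21: UAA -> STOP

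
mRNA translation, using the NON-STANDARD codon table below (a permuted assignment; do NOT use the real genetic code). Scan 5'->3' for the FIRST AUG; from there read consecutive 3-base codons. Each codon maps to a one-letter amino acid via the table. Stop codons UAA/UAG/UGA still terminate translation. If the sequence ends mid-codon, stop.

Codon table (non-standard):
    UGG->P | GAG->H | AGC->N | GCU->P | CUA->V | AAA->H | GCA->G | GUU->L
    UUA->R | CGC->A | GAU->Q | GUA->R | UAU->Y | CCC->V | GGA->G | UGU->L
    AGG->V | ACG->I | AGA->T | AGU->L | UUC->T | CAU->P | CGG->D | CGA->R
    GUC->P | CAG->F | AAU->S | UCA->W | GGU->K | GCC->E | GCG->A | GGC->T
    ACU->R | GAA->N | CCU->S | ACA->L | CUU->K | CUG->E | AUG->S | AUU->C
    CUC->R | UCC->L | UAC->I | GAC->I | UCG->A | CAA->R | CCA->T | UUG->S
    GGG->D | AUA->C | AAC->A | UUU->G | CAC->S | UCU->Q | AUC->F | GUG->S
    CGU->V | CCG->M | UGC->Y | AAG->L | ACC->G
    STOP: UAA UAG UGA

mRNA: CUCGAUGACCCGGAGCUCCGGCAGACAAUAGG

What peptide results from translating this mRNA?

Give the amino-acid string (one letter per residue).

Answer: SGDNLTTR

Derivation:
start AUG at pos 4
pos 4: AUG -> S; peptide=S
pos 7: ACC -> G; peptide=SG
pos 10: CGG -> D; peptide=SGD
pos 13: AGC -> N; peptide=SGDN
pos 16: UCC -> L; peptide=SGDNL
pos 19: GGC -> T; peptide=SGDNLT
pos 22: AGA -> T; peptide=SGDNLTT
pos 25: CAA -> R; peptide=SGDNLTTR
pos 28: UAG -> STOP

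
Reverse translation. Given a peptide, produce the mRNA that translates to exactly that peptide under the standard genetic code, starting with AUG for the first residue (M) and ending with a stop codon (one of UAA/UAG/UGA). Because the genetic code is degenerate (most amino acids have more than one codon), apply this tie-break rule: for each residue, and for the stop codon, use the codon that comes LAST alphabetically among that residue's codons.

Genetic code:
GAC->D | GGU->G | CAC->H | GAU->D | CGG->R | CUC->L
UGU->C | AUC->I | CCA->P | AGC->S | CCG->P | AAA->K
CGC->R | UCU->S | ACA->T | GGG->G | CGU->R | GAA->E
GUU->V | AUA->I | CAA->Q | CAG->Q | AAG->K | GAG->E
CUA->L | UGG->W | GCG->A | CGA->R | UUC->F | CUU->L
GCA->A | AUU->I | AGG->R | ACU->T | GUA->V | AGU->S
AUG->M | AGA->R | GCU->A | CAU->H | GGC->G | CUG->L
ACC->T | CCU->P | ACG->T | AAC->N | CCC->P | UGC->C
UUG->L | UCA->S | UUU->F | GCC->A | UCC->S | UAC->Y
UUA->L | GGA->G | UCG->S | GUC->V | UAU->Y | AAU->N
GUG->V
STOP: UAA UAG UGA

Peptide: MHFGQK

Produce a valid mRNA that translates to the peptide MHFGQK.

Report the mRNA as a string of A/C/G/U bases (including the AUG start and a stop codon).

residue 1: M -> AUG (start codon)
residue 2: H codons sorted = CAC,CAU -> pick last = CAU
residue 3: F codons sorted = UUC,UUU -> pick last = UUU
residue 4: G codons sorted = GGA,GGC,GGG,GGU -> pick last = GGU
residue 5: Q codons sorted = CAA,CAG -> pick last = CAG
residue 6: K codons sorted = AAA,AAG -> pick last = AAG
terminator: stop codons sorted = UAA,UAG,UGA -> pick last = UGA

Answer: mRNA: AUGCAUUUUGGUCAGAAGUGA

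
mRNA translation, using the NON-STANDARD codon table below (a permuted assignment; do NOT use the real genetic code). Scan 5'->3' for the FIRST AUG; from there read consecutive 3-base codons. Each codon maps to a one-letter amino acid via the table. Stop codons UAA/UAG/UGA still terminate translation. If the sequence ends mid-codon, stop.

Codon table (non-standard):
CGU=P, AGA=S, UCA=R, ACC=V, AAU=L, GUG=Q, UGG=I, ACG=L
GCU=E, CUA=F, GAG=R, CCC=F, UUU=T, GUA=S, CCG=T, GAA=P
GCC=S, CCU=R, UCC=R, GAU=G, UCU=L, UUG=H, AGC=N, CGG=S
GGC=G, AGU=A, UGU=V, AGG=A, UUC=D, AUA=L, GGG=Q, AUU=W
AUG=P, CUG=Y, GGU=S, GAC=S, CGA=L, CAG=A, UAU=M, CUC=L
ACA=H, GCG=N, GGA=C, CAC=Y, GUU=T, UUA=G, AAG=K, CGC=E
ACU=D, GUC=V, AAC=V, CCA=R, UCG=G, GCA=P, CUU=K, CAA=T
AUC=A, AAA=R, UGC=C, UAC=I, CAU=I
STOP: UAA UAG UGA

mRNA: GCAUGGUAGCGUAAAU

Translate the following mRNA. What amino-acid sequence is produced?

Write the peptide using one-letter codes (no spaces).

Answer: PSN

Derivation:
start AUG at pos 2
pos 2: AUG -> P; peptide=P
pos 5: GUA -> S; peptide=PS
pos 8: GCG -> N; peptide=PSN
pos 11: UAA -> STOP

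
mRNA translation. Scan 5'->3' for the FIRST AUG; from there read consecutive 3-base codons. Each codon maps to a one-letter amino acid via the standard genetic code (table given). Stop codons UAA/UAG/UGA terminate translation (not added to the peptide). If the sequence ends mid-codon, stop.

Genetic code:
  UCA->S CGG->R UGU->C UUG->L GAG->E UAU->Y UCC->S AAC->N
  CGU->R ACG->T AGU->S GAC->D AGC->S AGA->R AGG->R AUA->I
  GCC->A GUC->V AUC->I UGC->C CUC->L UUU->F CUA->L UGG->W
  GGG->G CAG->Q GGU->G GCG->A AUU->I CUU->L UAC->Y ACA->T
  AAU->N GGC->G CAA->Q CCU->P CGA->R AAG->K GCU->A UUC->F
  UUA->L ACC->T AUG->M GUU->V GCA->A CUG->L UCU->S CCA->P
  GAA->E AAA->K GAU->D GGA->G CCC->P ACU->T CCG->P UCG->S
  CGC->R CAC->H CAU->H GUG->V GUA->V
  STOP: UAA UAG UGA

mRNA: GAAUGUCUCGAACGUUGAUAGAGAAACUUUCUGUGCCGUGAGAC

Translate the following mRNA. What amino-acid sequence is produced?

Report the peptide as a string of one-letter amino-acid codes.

Answer: MSRTLIEKLSVP

Derivation:
start AUG at pos 2
pos 2: AUG -> M; peptide=M
pos 5: UCU -> S; peptide=MS
pos 8: CGA -> R; peptide=MSR
pos 11: ACG -> T; peptide=MSRT
pos 14: UUG -> L; peptide=MSRTL
pos 17: AUA -> I; peptide=MSRTLI
pos 20: GAG -> E; peptide=MSRTLIE
pos 23: AAA -> K; peptide=MSRTLIEK
pos 26: CUU -> L; peptide=MSRTLIEKL
pos 29: UCU -> S; peptide=MSRTLIEKLS
pos 32: GUG -> V; peptide=MSRTLIEKLSV
pos 35: CCG -> P; peptide=MSRTLIEKLSVP
pos 38: UGA -> STOP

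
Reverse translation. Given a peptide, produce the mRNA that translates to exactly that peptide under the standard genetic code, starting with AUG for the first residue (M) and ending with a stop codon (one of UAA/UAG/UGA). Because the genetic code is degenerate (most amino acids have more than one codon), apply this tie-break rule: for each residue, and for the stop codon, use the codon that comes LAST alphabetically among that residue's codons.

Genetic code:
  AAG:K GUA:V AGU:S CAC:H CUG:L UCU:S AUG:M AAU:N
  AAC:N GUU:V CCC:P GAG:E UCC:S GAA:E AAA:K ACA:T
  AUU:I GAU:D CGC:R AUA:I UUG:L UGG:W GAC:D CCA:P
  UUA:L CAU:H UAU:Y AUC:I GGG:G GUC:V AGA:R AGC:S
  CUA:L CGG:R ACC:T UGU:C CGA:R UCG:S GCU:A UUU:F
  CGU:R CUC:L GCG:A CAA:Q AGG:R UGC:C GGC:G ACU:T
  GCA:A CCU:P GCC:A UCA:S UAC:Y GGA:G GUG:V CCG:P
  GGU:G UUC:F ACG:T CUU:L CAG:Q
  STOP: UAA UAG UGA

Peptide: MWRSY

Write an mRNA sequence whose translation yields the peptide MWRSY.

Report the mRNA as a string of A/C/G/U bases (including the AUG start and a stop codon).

residue 1: M -> AUG (start codon)
residue 2: W -> UGG (only codon)
residue 3: R codons sorted = AGA,AGG,CGA,CGC,CGG,CGU -> pick last = CGU
residue 4: S codons sorted = AGC,AGU,UCA,UCC,UCG,UCU -> pick last = UCU
residue 5: Y codons sorted = UAC,UAU -> pick last = UAU
terminator: stop codons sorted = UAA,UAG,UGA -> pick last = UGA

Answer: mRNA: AUGUGGCGUUCUUAUUGA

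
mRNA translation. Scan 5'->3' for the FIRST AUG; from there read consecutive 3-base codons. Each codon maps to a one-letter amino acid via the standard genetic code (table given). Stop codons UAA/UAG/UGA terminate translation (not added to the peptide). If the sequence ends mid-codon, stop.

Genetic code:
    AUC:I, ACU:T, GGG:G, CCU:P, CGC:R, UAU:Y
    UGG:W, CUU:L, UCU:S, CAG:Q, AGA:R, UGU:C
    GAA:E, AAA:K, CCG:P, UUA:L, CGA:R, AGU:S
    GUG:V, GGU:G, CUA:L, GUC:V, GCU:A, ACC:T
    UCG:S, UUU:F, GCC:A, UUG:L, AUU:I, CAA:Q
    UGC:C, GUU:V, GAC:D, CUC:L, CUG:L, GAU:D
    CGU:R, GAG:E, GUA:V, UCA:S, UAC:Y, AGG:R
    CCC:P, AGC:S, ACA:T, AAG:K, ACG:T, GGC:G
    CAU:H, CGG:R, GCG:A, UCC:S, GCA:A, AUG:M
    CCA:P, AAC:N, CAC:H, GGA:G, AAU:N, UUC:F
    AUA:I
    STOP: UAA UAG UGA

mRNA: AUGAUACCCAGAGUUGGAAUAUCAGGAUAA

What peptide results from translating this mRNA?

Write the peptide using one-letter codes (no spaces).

start AUG at pos 0
pos 0: AUG -> M; peptide=M
pos 3: AUA -> I; peptide=MI
pos 6: CCC -> P; peptide=MIP
pos 9: AGA -> R; peptide=MIPR
pos 12: GUU -> V; peptide=MIPRV
pos 15: GGA -> G; peptide=MIPRVG
pos 18: AUA -> I; peptide=MIPRVGI
pos 21: UCA -> S; peptide=MIPRVGIS
pos 24: GGA -> G; peptide=MIPRVGISG
pos 27: UAA -> STOP

Answer: MIPRVGISG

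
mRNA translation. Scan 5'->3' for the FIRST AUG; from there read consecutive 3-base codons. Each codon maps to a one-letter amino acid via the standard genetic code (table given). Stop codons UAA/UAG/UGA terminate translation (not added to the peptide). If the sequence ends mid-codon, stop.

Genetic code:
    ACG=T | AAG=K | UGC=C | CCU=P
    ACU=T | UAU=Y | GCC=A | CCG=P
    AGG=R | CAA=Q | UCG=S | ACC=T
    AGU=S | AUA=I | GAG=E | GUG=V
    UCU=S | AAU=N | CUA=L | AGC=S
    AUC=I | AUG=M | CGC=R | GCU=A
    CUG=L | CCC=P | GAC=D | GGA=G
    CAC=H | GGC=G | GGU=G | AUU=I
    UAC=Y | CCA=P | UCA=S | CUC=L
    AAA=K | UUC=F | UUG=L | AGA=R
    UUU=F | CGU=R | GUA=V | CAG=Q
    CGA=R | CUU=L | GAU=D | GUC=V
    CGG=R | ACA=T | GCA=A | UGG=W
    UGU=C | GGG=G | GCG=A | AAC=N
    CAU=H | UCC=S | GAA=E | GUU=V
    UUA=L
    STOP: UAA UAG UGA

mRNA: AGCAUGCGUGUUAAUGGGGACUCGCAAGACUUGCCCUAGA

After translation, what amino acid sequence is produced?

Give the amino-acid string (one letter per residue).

Answer: MRVNGDSQDLP

Derivation:
start AUG at pos 3
pos 3: AUG -> M; peptide=M
pos 6: CGU -> R; peptide=MR
pos 9: GUU -> V; peptide=MRV
pos 12: AAU -> N; peptide=MRVN
pos 15: GGG -> G; peptide=MRVNG
pos 18: GAC -> D; peptide=MRVNGD
pos 21: UCG -> S; peptide=MRVNGDS
pos 24: CAA -> Q; peptide=MRVNGDSQ
pos 27: GAC -> D; peptide=MRVNGDSQD
pos 30: UUG -> L; peptide=MRVNGDSQDL
pos 33: CCC -> P; peptide=MRVNGDSQDLP
pos 36: UAG -> STOP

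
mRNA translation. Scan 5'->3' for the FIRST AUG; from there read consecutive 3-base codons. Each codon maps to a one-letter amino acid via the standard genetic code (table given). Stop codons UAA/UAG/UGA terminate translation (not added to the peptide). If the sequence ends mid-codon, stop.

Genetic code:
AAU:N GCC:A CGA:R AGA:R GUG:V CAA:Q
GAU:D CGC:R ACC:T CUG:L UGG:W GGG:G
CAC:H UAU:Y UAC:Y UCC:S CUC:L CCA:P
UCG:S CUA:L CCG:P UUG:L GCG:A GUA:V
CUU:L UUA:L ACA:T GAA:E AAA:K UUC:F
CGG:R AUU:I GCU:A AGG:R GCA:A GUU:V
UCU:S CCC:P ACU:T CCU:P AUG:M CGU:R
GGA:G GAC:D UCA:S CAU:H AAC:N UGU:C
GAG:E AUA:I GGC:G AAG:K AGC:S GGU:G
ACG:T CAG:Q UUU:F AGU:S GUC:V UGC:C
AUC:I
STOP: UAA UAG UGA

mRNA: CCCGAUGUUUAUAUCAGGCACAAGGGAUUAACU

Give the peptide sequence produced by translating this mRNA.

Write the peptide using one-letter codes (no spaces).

Answer: MFISGTRD

Derivation:
start AUG at pos 4
pos 4: AUG -> M; peptide=M
pos 7: UUU -> F; peptide=MF
pos 10: AUA -> I; peptide=MFI
pos 13: UCA -> S; peptide=MFIS
pos 16: GGC -> G; peptide=MFISG
pos 19: ACA -> T; peptide=MFISGT
pos 22: AGG -> R; peptide=MFISGTR
pos 25: GAU -> D; peptide=MFISGTRD
pos 28: UAA -> STOP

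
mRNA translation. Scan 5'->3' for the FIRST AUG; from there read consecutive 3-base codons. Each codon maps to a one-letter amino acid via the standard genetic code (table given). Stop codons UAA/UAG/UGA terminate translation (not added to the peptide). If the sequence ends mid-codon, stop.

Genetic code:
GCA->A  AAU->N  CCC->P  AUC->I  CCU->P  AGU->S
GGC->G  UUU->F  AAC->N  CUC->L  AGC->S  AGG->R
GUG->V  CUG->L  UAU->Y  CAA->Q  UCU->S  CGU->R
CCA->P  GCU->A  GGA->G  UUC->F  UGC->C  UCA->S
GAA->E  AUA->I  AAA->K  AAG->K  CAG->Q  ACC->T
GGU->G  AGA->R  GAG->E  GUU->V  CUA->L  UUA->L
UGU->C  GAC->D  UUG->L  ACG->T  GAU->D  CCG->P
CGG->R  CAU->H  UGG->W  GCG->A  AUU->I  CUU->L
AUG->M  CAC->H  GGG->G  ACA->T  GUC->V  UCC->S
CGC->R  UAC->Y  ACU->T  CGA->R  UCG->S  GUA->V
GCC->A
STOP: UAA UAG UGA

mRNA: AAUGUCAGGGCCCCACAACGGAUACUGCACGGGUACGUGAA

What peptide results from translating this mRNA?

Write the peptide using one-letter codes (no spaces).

Answer: MSGPHNGYCTGT

Derivation:
start AUG at pos 1
pos 1: AUG -> M; peptide=M
pos 4: UCA -> S; peptide=MS
pos 7: GGG -> G; peptide=MSG
pos 10: CCC -> P; peptide=MSGP
pos 13: CAC -> H; peptide=MSGPH
pos 16: AAC -> N; peptide=MSGPHN
pos 19: GGA -> G; peptide=MSGPHNG
pos 22: UAC -> Y; peptide=MSGPHNGY
pos 25: UGC -> C; peptide=MSGPHNGYC
pos 28: ACG -> T; peptide=MSGPHNGYCT
pos 31: GGU -> G; peptide=MSGPHNGYCTG
pos 34: ACG -> T; peptide=MSGPHNGYCTGT
pos 37: UGA -> STOP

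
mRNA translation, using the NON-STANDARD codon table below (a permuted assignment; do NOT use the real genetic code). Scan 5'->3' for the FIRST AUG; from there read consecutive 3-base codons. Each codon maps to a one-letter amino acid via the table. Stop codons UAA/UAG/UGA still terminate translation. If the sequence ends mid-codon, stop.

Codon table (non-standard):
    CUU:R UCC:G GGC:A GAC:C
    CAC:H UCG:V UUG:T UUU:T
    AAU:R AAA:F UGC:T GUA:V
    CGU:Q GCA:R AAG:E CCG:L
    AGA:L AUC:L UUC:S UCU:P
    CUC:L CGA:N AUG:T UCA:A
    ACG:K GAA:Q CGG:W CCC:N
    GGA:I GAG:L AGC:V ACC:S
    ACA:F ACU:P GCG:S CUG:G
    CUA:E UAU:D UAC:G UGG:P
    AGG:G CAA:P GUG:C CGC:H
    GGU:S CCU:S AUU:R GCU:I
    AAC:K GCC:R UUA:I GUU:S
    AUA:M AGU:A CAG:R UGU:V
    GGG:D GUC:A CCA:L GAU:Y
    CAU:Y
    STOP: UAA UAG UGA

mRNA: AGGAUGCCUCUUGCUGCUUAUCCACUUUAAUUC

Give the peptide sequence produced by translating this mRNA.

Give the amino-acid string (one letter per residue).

start AUG at pos 3
pos 3: AUG -> T; peptide=T
pos 6: CCU -> S; peptide=TS
pos 9: CUU -> R; peptide=TSR
pos 12: GCU -> I; peptide=TSRI
pos 15: GCU -> I; peptide=TSRII
pos 18: UAU -> D; peptide=TSRIID
pos 21: CCA -> L; peptide=TSRIIDL
pos 24: CUU -> R; peptide=TSRIIDLR
pos 27: UAA -> STOP

Answer: TSRIIDLR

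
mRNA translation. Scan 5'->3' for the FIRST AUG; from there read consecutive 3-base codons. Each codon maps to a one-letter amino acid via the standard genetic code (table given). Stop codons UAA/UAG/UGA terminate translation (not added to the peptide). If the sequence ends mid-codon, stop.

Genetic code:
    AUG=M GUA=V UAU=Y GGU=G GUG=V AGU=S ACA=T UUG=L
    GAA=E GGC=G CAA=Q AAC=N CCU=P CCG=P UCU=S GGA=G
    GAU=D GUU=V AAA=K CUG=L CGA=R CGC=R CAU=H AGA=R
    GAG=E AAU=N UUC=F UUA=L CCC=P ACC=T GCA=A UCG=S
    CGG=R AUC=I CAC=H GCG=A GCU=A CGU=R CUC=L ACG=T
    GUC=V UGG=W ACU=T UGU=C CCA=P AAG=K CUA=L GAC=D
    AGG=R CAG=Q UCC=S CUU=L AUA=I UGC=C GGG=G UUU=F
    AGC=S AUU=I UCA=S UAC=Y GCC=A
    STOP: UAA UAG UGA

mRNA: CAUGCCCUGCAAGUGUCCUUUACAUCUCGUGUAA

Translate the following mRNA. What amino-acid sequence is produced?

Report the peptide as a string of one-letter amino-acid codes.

Answer: MPCKCPLHLV

Derivation:
start AUG at pos 1
pos 1: AUG -> M; peptide=M
pos 4: CCC -> P; peptide=MP
pos 7: UGC -> C; peptide=MPC
pos 10: AAG -> K; peptide=MPCK
pos 13: UGU -> C; peptide=MPCKC
pos 16: CCU -> P; peptide=MPCKCP
pos 19: UUA -> L; peptide=MPCKCPL
pos 22: CAU -> H; peptide=MPCKCPLH
pos 25: CUC -> L; peptide=MPCKCPLHL
pos 28: GUG -> V; peptide=MPCKCPLHLV
pos 31: UAA -> STOP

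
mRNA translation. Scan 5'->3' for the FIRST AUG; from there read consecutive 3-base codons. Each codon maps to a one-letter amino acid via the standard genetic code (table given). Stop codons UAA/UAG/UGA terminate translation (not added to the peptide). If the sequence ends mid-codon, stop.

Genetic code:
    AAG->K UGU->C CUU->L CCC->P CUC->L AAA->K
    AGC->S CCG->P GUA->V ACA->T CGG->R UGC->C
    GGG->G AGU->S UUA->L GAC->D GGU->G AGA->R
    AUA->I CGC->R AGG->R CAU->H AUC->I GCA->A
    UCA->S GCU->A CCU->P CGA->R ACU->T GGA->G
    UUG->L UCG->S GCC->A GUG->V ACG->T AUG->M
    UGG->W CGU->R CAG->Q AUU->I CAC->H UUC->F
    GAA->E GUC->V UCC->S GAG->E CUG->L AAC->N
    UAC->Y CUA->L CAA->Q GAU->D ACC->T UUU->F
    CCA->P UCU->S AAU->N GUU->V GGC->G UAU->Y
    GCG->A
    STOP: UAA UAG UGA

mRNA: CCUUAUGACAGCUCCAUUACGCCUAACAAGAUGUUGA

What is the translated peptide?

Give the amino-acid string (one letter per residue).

start AUG at pos 4
pos 4: AUG -> M; peptide=M
pos 7: ACA -> T; peptide=MT
pos 10: GCU -> A; peptide=MTA
pos 13: CCA -> P; peptide=MTAP
pos 16: UUA -> L; peptide=MTAPL
pos 19: CGC -> R; peptide=MTAPLR
pos 22: CUA -> L; peptide=MTAPLRL
pos 25: ACA -> T; peptide=MTAPLRLT
pos 28: AGA -> R; peptide=MTAPLRLTR
pos 31: UGU -> C; peptide=MTAPLRLTRC
pos 34: UGA -> STOP

Answer: MTAPLRLTRC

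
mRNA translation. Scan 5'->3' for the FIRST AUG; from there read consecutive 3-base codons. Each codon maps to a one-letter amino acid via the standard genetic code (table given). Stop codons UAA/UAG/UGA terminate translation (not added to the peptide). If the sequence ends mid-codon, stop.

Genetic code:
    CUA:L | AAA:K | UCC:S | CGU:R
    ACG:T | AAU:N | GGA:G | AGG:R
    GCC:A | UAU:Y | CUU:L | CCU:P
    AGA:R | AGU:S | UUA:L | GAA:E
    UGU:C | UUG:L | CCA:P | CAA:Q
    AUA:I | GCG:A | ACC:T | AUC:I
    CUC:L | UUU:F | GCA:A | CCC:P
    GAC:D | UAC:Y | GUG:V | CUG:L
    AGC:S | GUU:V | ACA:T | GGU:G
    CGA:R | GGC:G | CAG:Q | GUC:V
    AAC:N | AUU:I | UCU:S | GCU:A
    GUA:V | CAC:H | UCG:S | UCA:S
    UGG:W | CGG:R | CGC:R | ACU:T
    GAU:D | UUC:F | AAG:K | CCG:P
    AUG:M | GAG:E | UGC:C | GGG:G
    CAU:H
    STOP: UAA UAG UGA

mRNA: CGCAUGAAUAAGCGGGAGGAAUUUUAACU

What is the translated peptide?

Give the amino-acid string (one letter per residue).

Answer: MNKREEF

Derivation:
start AUG at pos 3
pos 3: AUG -> M; peptide=M
pos 6: AAU -> N; peptide=MN
pos 9: AAG -> K; peptide=MNK
pos 12: CGG -> R; peptide=MNKR
pos 15: GAG -> E; peptide=MNKRE
pos 18: GAA -> E; peptide=MNKREE
pos 21: UUU -> F; peptide=MNKREEF
pos 24: UAA -> STOP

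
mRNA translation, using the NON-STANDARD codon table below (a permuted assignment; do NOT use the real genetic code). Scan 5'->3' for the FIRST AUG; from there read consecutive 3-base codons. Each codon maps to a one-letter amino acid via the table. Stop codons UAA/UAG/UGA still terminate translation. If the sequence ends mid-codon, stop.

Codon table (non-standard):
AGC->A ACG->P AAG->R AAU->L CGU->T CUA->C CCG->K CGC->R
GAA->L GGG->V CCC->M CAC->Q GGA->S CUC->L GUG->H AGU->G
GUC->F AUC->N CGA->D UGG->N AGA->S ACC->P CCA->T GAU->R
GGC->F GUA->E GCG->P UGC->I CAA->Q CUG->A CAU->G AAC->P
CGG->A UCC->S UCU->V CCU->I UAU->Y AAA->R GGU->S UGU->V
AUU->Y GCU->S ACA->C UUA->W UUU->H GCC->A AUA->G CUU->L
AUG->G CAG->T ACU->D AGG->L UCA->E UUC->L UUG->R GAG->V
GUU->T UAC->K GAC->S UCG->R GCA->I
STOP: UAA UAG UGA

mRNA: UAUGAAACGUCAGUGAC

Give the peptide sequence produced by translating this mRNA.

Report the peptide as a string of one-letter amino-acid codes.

start AUG at pos 1
pos 1: AUG -> G; peptide=G
pos 4: AAA -> R; peptide=GR
pos 7: CGU -> T; peptide=GRT
pos 10: CAG -> T; peptide=GRTT
pos 13: UGA -> STOP

Answer: GRTT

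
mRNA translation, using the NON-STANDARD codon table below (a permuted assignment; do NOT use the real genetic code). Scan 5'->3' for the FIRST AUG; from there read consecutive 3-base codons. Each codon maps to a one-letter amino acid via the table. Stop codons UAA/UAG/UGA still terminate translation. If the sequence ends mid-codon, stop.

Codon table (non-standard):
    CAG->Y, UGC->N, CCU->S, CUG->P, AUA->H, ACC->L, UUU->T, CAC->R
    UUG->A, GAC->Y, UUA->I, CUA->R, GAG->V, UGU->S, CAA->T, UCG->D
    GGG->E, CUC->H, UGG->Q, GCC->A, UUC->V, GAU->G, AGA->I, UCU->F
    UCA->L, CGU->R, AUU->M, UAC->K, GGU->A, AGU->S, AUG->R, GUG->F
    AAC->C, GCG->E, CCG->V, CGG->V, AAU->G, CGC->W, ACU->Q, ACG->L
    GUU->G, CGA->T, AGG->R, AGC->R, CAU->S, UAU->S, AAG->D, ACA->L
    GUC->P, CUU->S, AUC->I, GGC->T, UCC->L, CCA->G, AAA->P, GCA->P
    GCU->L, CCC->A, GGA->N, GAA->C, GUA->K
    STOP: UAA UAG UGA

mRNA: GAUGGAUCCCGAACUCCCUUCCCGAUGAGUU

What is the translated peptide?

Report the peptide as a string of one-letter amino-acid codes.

Answer: RGACHSLT

Derivation:
start AUG at pos 1
pos 1: AUG -> R; peptide=R
pos 4: GAU -> G; peptide=RG
pos 7: CCC -> A; peptide=RGA
pos 10: GAA -> C; peptide=RGAC
pos 13: CUC -> H; peptide=RGACH
pos 16: CCU -> S; peptide=RGACHS
pos 19: UCC -> L; peptide=RGACHSL
pos 22: CGA -> T; peptide=RGACHSLT
pos 25: UGA -> STOP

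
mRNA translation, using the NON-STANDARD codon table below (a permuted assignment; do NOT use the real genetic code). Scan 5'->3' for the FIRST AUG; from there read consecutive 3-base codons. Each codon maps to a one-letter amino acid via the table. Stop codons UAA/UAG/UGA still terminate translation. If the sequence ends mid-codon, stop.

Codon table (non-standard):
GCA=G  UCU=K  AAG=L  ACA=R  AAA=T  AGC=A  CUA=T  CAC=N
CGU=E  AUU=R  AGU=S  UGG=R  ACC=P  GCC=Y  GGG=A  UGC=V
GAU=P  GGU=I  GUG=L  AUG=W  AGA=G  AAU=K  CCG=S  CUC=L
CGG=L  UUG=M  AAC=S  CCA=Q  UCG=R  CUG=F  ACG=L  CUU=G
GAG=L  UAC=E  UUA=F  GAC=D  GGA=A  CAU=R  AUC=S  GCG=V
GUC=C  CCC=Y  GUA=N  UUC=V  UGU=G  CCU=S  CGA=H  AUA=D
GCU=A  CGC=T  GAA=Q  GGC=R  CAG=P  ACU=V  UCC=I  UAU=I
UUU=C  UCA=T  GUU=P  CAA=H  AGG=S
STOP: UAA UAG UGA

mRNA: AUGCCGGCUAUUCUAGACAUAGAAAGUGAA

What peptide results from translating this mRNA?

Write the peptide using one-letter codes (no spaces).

Answer: WSARTDDQSQ

Derivation:
start AUG at pos 0
pos 0: AUG -> W; peptide=W
pos 3: CCG -> S; peptide=WS
pos 6: GCU -> A; peptide=WSA
pos 9: AUU -> R; peptide=WSAR
pos 12: CUA -> T; peptide=WSART
pos 15: GAC -> D; peptide=WSARTD
pos 18: AUA -> D; peptide=WSARTDD
pos 21: GAA -> Q; peptide=WSARTDDQ
pos 24: AGU -> S; peptide=WSARTDDQS
pos 27: GAA -> Q; peptide=WSARTDDQSQ
pos 30: only 0 nt remain (<3), stop (end of mRNA)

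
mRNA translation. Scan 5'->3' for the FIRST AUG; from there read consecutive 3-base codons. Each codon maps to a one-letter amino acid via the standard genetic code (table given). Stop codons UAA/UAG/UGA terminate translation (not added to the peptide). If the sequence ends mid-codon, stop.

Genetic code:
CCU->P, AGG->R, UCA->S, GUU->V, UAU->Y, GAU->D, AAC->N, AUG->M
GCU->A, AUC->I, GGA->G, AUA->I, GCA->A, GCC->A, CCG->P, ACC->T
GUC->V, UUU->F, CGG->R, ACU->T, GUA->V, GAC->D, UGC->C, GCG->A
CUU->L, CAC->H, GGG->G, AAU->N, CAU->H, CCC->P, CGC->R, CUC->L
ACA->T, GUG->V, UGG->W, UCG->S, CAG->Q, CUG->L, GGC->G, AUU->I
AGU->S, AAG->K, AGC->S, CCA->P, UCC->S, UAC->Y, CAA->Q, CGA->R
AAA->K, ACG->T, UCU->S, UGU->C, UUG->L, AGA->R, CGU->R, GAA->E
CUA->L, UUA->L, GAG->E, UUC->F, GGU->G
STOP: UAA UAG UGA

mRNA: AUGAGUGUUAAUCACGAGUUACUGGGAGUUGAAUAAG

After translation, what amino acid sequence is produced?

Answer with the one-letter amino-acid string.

Answer: MSVNHELLGVE

Derivation:
start AUG at pos 0
pos 0: AUG -> M; peptide=M
pos 3: AGU -> S; peptide=MS
pos 6: GUU -> V; peptide=MSV
pos 9: AAU -> N; peptide=MSVN
pos 12: CAC -> H; peptide=MSVNH
pos 15: GAG -> E; peptide=MSVNHE
pos 18: UUA -> L; peptide=MSVNHEL
pos 21: CUG -> L; peptide=MSVNHELL
pos 24: GGA -> G; peptide=MSVNHELLG
pos 27: GUU -> V; peptide=MSVNHELLGV
pos 30: GAA -> E; peptide=MSVNHELLGVE
pos 33: UAA -> STOP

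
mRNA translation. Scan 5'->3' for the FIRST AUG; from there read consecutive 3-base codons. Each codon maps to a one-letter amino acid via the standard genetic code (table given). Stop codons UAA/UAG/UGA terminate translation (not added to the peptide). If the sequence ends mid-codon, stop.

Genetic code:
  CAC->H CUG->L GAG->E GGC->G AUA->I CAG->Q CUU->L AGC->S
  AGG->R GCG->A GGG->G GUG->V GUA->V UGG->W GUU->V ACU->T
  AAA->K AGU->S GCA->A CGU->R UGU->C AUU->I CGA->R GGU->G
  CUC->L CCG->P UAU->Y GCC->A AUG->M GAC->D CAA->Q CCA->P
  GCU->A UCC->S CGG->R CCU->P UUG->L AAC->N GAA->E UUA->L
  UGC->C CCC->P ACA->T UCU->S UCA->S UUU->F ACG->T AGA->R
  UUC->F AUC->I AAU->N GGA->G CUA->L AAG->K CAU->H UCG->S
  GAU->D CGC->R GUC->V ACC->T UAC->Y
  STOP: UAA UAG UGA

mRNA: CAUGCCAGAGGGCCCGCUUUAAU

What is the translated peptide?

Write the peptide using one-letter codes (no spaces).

Answer: MPEGPL

Derivation:
start AUG at pos 1
pos 1: AUG -> M; peptide=M
pos 4: CCA -> P; peptide=MP
pos 7: GAG -> E; peptide=MPE
pos 10: GGC -> G; peptide=MPEG
pos 13: CCG -> P; peptide=MPEGP
pos 16: CUU -> L; peptide=MPEGPL
pos 19: UAA -> STOP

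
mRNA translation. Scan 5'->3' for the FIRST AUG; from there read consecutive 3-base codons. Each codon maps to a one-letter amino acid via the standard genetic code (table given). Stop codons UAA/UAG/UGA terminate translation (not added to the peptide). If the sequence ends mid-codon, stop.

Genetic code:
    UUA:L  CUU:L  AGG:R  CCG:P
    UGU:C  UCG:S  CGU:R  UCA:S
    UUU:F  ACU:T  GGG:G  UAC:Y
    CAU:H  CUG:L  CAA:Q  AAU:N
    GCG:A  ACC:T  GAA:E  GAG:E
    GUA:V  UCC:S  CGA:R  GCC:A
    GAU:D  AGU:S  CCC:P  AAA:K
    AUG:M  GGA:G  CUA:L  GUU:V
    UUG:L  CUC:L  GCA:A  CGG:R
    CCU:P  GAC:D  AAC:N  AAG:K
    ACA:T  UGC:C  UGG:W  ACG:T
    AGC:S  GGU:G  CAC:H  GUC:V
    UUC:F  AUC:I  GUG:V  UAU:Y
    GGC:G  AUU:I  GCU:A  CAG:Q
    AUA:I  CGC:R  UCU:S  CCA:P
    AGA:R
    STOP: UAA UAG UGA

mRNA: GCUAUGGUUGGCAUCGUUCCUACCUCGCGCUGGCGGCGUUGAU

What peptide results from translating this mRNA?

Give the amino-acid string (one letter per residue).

Answer: MVGIVPTSRWRR

Derivation:
start AUG at pos 3
pos 3: AUG -> M; peptide=M
pos 6: GUU -> V; peptide=MV
pos 9: GGC -> G; peptide=MVG
pos 12: AUC -> I; peptide=MVGI
pos 15: GUU -> V; peptide=MVGIV
pos 18: CCU -> P; peptide=MVGIVP
pos 21: ACC -> T; peptide=MVGIVPT
pos 24: UCG -> S; peptide=MVGIVPTS
pos 27: CGC -> R; peptide=MVGIVPTSR
pos 30: UGG -> W; peptide=MVGIVPTSRW
pos 33: CGG -> R; peptide=MVGIVPTSRWR
pos 36: CGU -> R; peptide=MVGIVPTSRWRR
pos 39: UGA -> STOP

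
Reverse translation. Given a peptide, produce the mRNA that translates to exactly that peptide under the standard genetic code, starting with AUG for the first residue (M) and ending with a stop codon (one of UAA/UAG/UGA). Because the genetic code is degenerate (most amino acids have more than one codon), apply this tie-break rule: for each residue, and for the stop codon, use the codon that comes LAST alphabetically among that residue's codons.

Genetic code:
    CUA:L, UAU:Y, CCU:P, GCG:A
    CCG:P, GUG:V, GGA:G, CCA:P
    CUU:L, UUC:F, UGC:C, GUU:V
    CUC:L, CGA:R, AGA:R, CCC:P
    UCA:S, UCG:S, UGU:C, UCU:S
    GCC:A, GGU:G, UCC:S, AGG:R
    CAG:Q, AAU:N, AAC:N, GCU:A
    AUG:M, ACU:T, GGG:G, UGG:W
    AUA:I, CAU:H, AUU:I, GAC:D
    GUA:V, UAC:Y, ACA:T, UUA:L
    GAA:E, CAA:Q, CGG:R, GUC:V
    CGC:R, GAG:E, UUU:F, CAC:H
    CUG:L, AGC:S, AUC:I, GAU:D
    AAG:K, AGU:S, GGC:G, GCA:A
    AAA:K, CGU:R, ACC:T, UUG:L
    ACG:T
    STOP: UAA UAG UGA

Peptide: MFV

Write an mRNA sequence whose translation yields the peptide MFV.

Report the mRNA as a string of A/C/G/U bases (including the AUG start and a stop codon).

residue 1: M -> AUG (start codon)
residue 2: F codons sorted = UUC,UUU -> pick last = UUU
residue 3: V codons sorted = GUA,GUC,GUG,GUU -> pick last = GUU
terminator: stop codons sorted = UAA,UAG,UGA -> pick last = UGA

Answer: mRNA: AUGUUUGUUUGA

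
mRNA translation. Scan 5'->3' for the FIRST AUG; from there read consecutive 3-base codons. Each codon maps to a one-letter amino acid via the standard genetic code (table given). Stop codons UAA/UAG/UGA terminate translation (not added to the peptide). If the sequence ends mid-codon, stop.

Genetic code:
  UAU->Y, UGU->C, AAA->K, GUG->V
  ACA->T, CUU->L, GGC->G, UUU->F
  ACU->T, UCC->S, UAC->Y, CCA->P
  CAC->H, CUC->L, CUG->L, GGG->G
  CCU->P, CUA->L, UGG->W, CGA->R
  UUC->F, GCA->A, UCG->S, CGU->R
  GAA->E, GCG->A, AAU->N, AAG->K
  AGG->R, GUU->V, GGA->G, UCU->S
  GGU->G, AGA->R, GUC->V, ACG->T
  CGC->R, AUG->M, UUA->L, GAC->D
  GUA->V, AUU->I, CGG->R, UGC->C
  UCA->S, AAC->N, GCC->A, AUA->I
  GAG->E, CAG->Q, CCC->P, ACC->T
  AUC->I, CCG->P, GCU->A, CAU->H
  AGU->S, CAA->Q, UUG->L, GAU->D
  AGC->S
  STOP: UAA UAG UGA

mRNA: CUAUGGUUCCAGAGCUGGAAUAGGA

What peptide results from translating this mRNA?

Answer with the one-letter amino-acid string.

Answer: MVPELE

Derivation:
start AUG at pos 2
pos 2: AUG -> M; peptide=M
pos 5: GUU -> V; peptide=MV
pos 8: CCA -> P; peptide=MVP
pos 11: GAG -> E; peptide=MVPE
pos 14: CUG -> L; peptide=MVPEL
pos 17: GAA -> E; peptide=MVPELE
pos 20: UAG -> STOP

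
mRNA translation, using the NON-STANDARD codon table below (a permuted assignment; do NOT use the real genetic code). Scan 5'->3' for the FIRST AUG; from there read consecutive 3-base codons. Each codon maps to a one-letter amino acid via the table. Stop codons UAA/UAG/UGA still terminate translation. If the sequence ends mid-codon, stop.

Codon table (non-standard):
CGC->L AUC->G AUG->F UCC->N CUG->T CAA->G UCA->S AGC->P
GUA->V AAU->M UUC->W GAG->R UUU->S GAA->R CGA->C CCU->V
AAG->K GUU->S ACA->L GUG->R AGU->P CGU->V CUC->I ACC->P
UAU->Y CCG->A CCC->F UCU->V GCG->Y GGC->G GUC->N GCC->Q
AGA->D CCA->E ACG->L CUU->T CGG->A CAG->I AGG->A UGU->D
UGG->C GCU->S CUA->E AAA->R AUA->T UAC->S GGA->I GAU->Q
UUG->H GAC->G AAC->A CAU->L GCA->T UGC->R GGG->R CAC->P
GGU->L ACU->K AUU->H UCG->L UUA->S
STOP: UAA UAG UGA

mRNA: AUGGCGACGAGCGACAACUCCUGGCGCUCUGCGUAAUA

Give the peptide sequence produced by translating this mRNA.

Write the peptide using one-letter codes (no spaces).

start AUG at pos 0
pos 0: AUG -> F; peptide=F
pos 3: GCG -> Y; peptide=FY
pos 6: ACG -> L; peptide=FYL
pos 9: AGC -> P; peptide=FYLP
pos 12: GAC -> G; peptide=FYLPG
pos 15: AAC -> A; peptide=FYLPGA
pos 18: UCC -> N; peptide=FYLPGAN
pos 21: UGG -> C; peptide=FYLPGANC
pos 24: CGC -> L; peptide=FYLPGANCL
pos 27: UCU -> V; peptide=FYLPGANCLV
pos 30: GCG -> Y; peptide=FYLPGANCLVY
pos 33: UAA -> STOP

Answer: FYLPGANCLVY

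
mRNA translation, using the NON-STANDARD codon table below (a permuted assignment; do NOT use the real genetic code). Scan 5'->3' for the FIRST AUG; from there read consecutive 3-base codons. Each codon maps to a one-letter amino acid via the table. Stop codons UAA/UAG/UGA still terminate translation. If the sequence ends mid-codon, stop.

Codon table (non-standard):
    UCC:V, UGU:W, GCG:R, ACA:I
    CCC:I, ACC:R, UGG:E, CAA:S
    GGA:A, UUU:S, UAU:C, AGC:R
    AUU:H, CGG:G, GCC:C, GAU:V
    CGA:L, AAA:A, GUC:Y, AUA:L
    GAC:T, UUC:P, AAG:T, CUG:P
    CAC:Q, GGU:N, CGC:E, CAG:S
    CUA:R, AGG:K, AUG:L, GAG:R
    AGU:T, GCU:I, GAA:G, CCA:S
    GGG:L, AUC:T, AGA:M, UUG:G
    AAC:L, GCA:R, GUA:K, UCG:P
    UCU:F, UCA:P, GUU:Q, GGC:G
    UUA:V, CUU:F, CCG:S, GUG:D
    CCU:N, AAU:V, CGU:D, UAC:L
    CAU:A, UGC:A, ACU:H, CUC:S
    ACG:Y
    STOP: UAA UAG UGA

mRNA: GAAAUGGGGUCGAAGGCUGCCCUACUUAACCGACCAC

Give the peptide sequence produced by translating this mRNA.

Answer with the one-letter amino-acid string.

start AUG at pos 3
pos 3: AUG -> L; peptide=L
pos 6: GGG -> L; peptide=LL
pos 9: UCG -> P; peptide=LLP
pos 12: AAG -> T; peptide=LLPT
pos 15: GCU -> I; peptide=LLPTI
pos 18: GCC -> C; peptide=LLPTIC
pos 21: CUA -> R; peptide=LLPTICR
pos 24: CUU -> F; peptide=LLPTICRF
pos 27: AAC -> L; peptide=LLPTICRFL
pos 30: CGA -> L; peptide=LLPTICRFLL
pos 33: CCA -> S; peptide=LLPTICRFLLS
pos 36: only 1 nt remain (<3), stop (end of mRNA)

Answer: LLPTICRFLLS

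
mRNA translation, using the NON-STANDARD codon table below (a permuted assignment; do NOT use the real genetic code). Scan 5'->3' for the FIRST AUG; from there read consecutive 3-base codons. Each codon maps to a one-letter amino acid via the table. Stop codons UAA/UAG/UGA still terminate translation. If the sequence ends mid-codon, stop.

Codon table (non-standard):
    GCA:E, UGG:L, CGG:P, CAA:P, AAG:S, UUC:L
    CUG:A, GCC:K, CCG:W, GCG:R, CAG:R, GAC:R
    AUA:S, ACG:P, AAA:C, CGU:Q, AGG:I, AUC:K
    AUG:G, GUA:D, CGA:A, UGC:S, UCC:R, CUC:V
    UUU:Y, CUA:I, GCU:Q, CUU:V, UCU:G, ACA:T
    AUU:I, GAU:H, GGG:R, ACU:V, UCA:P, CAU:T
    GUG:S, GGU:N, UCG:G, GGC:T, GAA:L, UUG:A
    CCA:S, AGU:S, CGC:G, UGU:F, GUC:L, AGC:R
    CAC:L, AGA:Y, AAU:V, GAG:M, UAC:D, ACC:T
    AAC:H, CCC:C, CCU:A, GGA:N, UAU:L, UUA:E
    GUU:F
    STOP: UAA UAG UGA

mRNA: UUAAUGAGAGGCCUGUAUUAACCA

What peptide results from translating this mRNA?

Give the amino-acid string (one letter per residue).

Answer: GYTAL

Derivation:
start AUG at pos 3
pos 3: AUG -> G; peptide=G
pos 6: AGA -> Y; peptide=GY
pos 9: GGC -> T; peptide=GYT
pos 12: CUG -> A; peptide=GYTA
pos 15: UAU -> L; peptide=GYTAL
pos 18: UAA -> STOP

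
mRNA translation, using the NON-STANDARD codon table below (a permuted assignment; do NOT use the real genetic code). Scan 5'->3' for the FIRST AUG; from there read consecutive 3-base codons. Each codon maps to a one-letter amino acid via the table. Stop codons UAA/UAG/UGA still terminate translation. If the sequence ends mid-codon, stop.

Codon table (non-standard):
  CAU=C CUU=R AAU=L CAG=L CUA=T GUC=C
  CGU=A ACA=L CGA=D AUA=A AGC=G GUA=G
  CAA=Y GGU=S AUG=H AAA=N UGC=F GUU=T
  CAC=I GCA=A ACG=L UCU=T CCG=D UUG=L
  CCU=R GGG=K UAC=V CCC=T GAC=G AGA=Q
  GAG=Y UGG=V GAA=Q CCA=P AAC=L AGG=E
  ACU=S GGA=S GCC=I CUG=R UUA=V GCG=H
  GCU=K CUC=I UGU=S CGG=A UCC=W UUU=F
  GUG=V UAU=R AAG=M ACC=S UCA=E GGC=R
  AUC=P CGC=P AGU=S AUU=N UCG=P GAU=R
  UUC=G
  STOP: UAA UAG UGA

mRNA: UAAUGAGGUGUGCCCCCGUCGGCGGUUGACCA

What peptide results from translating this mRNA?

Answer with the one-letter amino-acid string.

Answer: HESITCRS

Derivation:
start AUG at pos 2
pos 2: AUG -> H; peptide=H
pos 5: AGG -> E; peptide=HE
pos 8: UGU -> S; peptide=HES
pos 11: GCC -> I; peptide=HESI
pos 14: CCC -> T; peptide=HESIT
pos 17: GUC -> C; peptide=HESITC
pos 20: GGC -> R; peptide=HESITCR
pos 23: GGU -> S; peptide=HESITCRS
pos 26: UGA -> STOP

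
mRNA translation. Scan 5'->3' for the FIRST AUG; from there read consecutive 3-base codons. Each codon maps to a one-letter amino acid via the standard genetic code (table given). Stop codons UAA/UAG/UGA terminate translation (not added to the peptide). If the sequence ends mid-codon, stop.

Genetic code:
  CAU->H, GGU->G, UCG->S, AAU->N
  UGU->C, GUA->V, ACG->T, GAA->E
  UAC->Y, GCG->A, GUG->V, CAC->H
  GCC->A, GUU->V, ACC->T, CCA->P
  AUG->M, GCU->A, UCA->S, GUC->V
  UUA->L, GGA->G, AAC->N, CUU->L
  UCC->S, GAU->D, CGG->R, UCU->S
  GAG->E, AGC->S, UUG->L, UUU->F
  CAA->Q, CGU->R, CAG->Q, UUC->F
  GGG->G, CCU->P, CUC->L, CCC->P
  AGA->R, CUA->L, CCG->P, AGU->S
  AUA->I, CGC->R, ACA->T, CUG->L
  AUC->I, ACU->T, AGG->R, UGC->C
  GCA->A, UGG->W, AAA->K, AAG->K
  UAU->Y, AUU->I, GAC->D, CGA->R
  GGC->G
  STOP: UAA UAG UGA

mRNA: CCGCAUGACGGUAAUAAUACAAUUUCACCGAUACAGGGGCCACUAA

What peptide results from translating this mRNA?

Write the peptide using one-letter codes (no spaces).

Answer: MTVIIQFHRYRGH

Derivation:
start AUG at pos 4
pos 4: AUG -> M; peptide=M
pos 7: ACG -> T; peptide=MT
pos 10: GUA -> V; peptide=MTV
pos 13: AUA -> I; peptide=MTVI
pos 16: AUA -> I; peptide=MTVII
pos 19: CAA -> Q; peptide=MTVIIQ
pos 22: UUU -> F; peptide=MTVIIQF
pos 25: CAC -> H; peptide=MTVIIQFH
pos 28: CGA -> R; peptide=MTVIIQFHR
pos 31: UAC -> Y; peptide=MTVIIQFHRY
pos 34: AGG -> R; peptide=MTVIIQFHRYR
pos 37: GGC -> G; peptide=MTVIIQFHRYRG
pos 40: CAC -> H; peptide=MTVIIQFHRYRGH
pos 43: UAA -> STOP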